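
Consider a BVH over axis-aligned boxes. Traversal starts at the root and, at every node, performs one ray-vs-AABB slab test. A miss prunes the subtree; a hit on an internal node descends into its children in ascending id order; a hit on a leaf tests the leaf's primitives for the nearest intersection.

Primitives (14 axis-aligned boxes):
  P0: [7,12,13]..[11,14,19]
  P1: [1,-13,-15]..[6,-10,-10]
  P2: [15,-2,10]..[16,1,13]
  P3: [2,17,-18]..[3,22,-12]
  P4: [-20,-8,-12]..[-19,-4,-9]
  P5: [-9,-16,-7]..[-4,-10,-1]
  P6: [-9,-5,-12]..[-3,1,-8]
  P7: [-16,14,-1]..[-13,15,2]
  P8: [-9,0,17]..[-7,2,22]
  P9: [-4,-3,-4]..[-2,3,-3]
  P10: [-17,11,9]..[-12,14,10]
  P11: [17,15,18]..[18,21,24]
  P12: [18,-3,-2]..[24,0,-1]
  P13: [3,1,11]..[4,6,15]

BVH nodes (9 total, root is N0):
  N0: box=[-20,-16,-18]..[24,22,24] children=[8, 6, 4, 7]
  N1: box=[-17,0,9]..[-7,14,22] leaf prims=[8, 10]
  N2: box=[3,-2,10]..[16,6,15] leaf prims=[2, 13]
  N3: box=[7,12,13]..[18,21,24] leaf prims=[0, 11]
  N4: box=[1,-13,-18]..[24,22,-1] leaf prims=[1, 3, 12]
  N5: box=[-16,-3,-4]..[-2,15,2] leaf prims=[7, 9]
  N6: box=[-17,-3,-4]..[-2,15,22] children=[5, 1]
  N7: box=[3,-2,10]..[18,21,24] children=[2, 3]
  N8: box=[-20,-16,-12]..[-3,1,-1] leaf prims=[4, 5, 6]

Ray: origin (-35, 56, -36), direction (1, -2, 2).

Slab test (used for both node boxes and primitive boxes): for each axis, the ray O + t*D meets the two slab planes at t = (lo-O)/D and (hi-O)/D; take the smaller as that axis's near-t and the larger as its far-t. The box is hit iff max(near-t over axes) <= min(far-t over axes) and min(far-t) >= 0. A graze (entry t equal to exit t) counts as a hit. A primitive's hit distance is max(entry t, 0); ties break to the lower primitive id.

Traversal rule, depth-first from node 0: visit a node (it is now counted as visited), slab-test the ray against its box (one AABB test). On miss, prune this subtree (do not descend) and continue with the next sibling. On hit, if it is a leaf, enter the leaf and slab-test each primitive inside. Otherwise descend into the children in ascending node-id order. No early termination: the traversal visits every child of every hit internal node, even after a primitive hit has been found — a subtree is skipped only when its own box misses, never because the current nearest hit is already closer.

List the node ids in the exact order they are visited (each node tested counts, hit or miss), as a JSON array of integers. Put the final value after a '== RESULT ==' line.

Traverse from the root:
N0 x:[15,59] y:[17,36] z:[9,30] -> hit [17,30], descend [4, 6, 7, 8]
  N4 x:[36,59] y:[17,69/2] z:[9,35/2] -> miss, prune
  N6 x:[18,33] y:[41/2,59/2] z:[16,29] -> hit [41/2,29], descend [1, 5]
    N1 x:[18,28] y:[21,28] z:[45/2,29] -> hit [45/2,28] leaf, test {P8@t=27, P10@t=45/2}
    N5 x:[19,33] y:[41/2,59/2] z:[16,19] -> miss, prune
  N7 x:[38,53] y:[35/2,29] z:[23,30] -> miss, prune
  N8 x:[15,32] y:[55/2,36] z:[12,35/2] -> miss, prune

Visited [0, 4, 6, 1, 5, 7, 8]. Tests: 7 box, 1 leaf. Nearest: P10.

== RESULT ==
[0, 4, 6, 1, 5, 7, 8]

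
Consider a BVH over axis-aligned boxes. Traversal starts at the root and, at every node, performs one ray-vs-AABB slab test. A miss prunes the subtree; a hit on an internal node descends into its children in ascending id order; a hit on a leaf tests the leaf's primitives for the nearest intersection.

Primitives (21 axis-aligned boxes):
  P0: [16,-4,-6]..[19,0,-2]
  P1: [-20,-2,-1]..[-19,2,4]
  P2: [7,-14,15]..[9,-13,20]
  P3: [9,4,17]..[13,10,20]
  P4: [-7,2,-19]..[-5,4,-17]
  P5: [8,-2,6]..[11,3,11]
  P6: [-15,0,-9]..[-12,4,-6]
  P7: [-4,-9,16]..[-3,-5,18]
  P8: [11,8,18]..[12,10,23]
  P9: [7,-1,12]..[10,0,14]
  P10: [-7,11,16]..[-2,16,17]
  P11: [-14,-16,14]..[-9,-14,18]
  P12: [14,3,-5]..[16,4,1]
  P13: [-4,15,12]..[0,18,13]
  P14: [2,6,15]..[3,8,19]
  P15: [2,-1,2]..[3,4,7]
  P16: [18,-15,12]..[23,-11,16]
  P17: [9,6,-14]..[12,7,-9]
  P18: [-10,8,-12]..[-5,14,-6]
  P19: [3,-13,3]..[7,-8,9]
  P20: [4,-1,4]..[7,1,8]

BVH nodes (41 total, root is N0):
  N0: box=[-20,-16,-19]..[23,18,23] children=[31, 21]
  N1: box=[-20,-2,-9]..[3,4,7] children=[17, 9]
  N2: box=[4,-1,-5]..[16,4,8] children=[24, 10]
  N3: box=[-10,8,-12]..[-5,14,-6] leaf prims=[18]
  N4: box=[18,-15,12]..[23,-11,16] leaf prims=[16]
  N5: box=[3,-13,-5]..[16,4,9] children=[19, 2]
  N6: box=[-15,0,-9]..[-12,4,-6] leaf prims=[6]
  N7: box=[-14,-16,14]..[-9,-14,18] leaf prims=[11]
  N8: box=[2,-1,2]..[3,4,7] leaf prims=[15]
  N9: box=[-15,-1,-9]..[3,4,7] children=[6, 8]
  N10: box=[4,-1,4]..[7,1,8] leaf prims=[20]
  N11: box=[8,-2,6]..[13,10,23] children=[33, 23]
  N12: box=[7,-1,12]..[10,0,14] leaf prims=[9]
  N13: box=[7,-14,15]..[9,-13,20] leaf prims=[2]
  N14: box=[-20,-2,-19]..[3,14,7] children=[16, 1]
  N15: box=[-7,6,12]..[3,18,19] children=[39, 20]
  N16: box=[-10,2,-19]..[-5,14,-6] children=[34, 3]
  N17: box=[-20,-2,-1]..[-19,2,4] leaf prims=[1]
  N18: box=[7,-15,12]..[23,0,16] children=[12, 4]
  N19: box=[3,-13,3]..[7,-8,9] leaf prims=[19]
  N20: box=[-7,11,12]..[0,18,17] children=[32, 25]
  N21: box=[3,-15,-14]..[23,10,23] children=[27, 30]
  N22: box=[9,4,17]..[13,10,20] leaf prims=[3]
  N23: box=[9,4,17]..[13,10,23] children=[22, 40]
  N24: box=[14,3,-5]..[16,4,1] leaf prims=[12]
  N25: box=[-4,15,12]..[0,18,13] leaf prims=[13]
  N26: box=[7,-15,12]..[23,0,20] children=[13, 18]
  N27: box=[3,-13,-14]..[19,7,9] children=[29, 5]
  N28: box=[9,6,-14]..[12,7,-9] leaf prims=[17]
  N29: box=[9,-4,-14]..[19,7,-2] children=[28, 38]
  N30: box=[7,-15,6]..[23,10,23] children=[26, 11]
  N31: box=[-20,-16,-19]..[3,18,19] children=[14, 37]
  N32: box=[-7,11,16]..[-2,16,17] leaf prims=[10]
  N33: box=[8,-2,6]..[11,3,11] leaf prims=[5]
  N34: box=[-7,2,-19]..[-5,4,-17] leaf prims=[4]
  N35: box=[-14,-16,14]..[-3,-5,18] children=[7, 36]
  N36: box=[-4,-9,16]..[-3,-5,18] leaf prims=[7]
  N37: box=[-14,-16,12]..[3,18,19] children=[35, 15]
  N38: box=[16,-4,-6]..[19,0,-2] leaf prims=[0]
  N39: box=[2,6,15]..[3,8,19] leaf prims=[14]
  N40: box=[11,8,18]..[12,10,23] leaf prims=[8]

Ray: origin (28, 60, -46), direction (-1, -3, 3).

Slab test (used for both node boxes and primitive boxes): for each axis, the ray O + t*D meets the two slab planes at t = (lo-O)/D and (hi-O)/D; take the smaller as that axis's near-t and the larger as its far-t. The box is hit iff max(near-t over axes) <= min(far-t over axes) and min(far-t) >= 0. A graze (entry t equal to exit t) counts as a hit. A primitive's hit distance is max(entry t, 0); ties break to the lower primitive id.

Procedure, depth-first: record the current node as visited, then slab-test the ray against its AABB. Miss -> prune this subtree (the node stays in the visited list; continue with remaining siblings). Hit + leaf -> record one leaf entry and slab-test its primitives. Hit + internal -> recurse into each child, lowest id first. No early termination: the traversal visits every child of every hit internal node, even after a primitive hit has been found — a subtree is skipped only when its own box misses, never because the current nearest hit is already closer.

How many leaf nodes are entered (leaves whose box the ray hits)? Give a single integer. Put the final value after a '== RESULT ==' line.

Traverse from the root:
N0 x:[5,48] y:[14,76/3] z:[9,23] -> hit [14,23], descend [21, 31]
  N21 x:[5,25] y:[50/3,25] z:[32/3,23] -> hit [50/3,23], descend [27, 30]
    N27 x:[9,25] y:[53/3,73/3] z:[32/3,55/3] -> hit [53/3,55/3], descend [5, 29]
      N5 x:[12,25] y:[56/3,73/3] z:[41/3,55/3] -> miss, prune
      N29 x:[9,19] y:[53/3,64/3] z:[32/3,44/3] -> miss, prune
    N30 x:[5,21] y:[50/3,25] z:[52/3,23] -> hit [52/3,21], descend [11, 26]
      N11 x:[15,20] y:[50/3,62/3] z:[52/3,23] -> hit [52/3,20], descend [23, 33]
        N23 x:[15,19] y:[50/3,56/3] z:[21,23] -> miss, prune
        N33 x:[17,20] y:[19,62/3] z:[52/3,19] -> hit [19,19] leaf, test {P5@t=19}
      N26 x:[5,21] y:[20,25] z:[58/3,22] -> hit [20,21], descend [13, 18]
        N13 x:[19,21] y:[73/3,74/3] z:[61/3,22] -> miss, prune
        N18 x:[5,21] y:[20,25] z:[58/3,62/3] -> hit [20,62/3], descend [4, 12]
          N4 x:[5,10] y:[71/3,25] z:[58/3,62/3] -> miss, prune
          N12 x:[18,21] y:[20,61/3] z:[58/3,20] -> hit [20,20] leaf, test {P9@t=20}
  N31 x:[25,48] y:[14,76/3] z:[9,65/3] -> miss, prune

order=[0, 21, 27, 5, 29, 30, 11, 23, 33, 26, 13, 18, 4, 12, 31]  |boxes|=15  |leaves|=2  hit=P5

== RESULT ==
2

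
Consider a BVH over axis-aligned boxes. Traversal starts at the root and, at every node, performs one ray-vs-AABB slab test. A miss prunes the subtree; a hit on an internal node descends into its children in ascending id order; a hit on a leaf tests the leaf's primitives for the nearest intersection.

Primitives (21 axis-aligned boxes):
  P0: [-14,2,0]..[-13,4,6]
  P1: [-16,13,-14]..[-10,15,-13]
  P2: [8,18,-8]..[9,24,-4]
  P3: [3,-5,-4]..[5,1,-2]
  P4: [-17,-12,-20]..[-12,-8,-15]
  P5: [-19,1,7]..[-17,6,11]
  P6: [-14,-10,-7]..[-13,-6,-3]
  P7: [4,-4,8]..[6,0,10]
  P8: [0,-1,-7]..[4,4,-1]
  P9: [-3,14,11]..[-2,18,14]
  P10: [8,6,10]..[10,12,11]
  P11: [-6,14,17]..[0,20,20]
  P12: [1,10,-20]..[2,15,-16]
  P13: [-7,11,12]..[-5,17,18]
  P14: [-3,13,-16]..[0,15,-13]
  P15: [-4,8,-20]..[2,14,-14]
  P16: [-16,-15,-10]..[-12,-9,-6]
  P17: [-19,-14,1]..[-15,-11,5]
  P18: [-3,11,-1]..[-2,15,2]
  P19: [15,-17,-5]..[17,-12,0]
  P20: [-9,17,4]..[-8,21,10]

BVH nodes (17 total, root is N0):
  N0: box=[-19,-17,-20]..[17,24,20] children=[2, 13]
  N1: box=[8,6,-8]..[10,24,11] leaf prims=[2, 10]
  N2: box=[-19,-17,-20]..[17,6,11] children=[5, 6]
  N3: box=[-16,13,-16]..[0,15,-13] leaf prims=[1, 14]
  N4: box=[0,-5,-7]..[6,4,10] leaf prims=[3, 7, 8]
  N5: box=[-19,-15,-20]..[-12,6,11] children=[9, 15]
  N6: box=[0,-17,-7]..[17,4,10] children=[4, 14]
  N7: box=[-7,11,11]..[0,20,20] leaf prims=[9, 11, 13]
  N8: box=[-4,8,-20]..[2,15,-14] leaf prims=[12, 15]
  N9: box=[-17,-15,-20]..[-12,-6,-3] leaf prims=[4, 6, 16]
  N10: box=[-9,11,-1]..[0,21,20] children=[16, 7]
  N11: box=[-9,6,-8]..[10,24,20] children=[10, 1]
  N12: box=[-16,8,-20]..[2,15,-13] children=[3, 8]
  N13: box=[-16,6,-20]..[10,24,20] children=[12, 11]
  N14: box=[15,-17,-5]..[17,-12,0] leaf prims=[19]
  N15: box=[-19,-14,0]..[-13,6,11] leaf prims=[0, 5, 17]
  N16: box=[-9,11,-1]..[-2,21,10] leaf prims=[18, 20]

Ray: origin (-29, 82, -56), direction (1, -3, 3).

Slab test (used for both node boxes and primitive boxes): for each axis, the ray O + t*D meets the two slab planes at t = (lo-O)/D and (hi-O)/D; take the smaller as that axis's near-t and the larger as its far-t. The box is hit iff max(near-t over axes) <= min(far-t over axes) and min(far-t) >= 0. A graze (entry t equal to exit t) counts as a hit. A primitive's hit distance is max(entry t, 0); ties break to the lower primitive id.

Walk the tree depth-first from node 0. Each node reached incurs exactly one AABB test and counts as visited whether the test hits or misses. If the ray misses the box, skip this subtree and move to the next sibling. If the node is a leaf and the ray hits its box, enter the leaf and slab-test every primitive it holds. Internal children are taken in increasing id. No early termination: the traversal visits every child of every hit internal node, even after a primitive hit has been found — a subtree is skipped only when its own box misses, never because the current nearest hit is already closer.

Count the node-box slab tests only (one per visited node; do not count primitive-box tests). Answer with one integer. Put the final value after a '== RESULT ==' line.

Trace the traversal:
N0 x:[10,46] y:[58/3,33] z:[12,76/3] -> hit [58/3,76/3], descend [2, 13]
  N2 x:[10,46] y:[76/3,33] z:[12,67/3] -> miss, prune
  N13 x:[13,39] y:[58/3,76/3] z:[12,76/3] -> hit [58/3,76/3], descend [11, 12]
    N11 x:[20,39] y:[58/3,76/3] z:[16,76/3] -> hit [20,76/3], descend [1, 10]
      N1 x:[37,39] y:[58/3,76/3] z:[16,67/3] -> miss, prune
      N10 x:[20,29] y:[61/3,71/3] z:[55/3,76/3] -> hit [61/3,71/3], descend [7, 16]
        N7 x:[22,29] y:[62/3,71/3] z:[67/3,76/3] -> hit [67/3,71/3] leaf, test {P9(miss), P11(miss), P13@t=68/3}
        N16 x:[20,27] y:[61/3,71/3] z:[55/3,22] -> hit [61/3,22] leaf, test {P18(miss), P20@t=61/3}
    N12 x:[13,31] y:[67/3,74/3] z:[12,43/3] -> miss, prune

9 AABB tests over nodes [0, 2, 13, 11, 1, 10, 7, 16, 12]; 2 leaves entered; closest P20.

== RESULT ==
9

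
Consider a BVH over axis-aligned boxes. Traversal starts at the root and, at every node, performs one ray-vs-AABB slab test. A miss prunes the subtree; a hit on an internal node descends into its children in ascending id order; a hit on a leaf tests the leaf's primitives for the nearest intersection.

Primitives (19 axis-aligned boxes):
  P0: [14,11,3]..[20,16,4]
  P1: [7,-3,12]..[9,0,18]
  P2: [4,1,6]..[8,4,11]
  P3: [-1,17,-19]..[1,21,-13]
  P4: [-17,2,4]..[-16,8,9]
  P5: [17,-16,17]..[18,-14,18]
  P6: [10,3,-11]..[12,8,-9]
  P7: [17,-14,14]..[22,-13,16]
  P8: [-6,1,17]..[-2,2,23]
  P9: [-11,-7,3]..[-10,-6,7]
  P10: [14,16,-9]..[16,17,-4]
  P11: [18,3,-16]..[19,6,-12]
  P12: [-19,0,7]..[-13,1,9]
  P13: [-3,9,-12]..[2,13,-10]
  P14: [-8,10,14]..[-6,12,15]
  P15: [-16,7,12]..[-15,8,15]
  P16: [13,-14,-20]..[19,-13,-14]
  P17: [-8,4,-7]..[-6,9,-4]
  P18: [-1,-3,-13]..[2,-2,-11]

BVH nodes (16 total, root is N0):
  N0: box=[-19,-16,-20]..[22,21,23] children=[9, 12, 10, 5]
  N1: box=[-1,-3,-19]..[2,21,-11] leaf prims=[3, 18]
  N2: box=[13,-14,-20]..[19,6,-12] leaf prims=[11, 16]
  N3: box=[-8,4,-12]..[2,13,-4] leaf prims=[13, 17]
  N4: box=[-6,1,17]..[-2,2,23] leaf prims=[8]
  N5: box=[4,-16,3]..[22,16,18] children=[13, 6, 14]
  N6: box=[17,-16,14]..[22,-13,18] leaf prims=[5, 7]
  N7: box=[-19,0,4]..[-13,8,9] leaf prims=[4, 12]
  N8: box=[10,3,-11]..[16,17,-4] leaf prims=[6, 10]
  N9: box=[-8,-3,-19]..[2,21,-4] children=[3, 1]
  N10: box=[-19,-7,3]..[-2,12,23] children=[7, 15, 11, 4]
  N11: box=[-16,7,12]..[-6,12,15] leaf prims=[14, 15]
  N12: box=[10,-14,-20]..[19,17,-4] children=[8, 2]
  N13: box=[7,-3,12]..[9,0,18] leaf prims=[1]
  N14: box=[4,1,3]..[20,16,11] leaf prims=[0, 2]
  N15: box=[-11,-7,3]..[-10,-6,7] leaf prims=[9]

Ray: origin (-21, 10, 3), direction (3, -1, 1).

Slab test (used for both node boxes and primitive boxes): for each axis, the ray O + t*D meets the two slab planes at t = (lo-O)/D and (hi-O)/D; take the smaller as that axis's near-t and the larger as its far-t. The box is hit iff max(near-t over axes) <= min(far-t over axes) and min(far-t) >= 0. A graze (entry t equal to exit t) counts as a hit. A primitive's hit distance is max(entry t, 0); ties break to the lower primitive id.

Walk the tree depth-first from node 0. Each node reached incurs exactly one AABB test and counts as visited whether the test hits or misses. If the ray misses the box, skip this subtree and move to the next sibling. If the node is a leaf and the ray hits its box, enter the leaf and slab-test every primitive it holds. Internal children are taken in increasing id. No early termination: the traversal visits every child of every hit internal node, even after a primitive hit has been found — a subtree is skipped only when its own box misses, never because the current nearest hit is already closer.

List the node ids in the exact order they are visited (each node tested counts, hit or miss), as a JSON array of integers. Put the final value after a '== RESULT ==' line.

Trace the traversal:
N0 x:[2/3,43/3] y:[-11,26] z:[-23,20] -> hit [2/3,43/3], descend [5, 9, 10, 12]
  N5 x:[25/3,43/3] y:[-6,26] z:[0,15] -> hit [25/3,43/3], descend [6, 13, 14]
    N6 x:[38/3,43/3] y:[23,26] z:[11,15] -> miss, prune
    N13 x:[28/3,10] y:[10,13] z:[9,15] -> hit [10,10] leaf, test {P1@t=10}
    N14 x:[25/3,41/3] y:[-6,9] z:[0,8] -> miss, prune
  N9 x:[13/3,23/3] y:[-11,13] z:[-22,-7] -> miss, prune
  N10 x:[2/3,19/3] y:[-2,17] z:[0,20] -> hit [2/3,19/3], descend [4, 7, 11, 15]
    N4 x:[5,19/3] y:[8,9] z:[14,20] -> miss, prune
    N7 x:[2/3,8/3] y:[2,10] z:[1,6] -> hit [2,8/3] leaf, test {P4(miss), P12(miss)}
    N11 x:[5/3,5] y:[-2,3] z:[9,12] -> miss, prune
    N15 x:[10/3,11/3] y:[16,17] z:[0,4] -> miss, prune
  N12 x:[31/3,40/3] y:[-7,24] z:[-23,-7] -> miss, prune

Summary -> nodes [0, 5, 6, 13, 14, 9, 10, 4, 7, 11, 15, 12]; box-tests=12; leaf-entries=2; first=P1

== RESULT ==
[0, 5, 6, 13, 14, 9, 10, 4, 7, 11, 15, 12]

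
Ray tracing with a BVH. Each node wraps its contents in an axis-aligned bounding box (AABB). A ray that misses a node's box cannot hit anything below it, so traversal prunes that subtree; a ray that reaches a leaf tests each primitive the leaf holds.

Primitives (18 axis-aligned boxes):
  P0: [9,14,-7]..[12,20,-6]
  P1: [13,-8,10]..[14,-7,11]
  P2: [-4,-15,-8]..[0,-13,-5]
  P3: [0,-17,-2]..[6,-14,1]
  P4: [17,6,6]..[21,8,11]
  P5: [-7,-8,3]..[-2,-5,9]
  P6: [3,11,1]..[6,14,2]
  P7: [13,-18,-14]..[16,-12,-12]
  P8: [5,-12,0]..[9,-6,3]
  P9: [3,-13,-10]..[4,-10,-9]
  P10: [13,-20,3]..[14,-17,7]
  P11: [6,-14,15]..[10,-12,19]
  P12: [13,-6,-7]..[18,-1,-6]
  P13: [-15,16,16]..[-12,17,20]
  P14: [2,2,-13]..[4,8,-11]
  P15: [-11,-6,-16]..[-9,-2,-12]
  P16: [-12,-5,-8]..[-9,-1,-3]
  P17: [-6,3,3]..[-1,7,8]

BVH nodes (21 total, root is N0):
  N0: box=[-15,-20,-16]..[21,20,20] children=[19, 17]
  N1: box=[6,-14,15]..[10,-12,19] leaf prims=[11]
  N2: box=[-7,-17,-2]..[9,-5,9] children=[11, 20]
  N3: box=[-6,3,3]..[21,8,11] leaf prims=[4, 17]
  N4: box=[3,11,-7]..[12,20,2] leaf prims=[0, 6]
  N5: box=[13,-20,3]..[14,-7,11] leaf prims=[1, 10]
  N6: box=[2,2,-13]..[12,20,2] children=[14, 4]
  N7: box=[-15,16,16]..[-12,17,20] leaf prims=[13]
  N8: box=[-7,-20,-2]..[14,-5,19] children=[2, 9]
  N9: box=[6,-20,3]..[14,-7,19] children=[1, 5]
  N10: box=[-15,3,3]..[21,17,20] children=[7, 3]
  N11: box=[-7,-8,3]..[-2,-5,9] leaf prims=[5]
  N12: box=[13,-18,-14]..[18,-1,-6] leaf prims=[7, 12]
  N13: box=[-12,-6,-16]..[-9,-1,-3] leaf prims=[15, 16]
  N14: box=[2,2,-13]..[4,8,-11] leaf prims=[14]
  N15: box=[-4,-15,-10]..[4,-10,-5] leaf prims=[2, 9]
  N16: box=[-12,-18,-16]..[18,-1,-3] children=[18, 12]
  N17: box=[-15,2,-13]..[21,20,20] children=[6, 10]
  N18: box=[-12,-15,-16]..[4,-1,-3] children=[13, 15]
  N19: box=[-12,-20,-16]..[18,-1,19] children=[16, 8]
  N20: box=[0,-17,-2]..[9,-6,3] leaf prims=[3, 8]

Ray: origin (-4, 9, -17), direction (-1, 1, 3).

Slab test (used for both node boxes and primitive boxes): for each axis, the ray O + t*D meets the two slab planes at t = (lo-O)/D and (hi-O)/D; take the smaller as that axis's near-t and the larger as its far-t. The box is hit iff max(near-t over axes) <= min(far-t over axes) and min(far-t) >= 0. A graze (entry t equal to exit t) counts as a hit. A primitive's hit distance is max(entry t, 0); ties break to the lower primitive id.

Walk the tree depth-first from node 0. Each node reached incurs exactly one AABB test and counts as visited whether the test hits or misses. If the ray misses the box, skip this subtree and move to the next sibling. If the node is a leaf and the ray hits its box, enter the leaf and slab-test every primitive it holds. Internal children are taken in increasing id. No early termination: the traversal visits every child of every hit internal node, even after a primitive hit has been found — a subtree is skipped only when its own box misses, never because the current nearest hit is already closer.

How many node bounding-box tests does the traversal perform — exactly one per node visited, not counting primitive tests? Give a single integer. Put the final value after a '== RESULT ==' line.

Trace the traversal:
N0 x:[-25,11] y:[-29,11] z:[1/3,37/3] -> hit [1/3,11], descend [17, 19]
  N17 x:[-25,11] y:[-7,11] z:[4/3,37/3] -> hit [4/3,11], descend [6, 10]
    N6 x:[-16,-6] y:[-7,11] z:[4/3,19/3] -> miss, prune
    N10 x:[-25,11] y:[-6,8] z:[20/3,37/3] -> hit [20/3,8], descend [3, 7]
      N3 x:[-25,2] y:[-6,-1] z:[20/3,28/3] -> miss, prune
      N7 x:[8,11] y:[7,8] z:[11,37/3] -> miss, prune
  N19 x:[-22,8] y:[-29,-10] z:[1/3,12] -> miss, prune

7 AABB tests over nodes [0, 17, 6, 10, 3, 7, 19]; 0 leaves entered; closest miss.

== RESULT ==
7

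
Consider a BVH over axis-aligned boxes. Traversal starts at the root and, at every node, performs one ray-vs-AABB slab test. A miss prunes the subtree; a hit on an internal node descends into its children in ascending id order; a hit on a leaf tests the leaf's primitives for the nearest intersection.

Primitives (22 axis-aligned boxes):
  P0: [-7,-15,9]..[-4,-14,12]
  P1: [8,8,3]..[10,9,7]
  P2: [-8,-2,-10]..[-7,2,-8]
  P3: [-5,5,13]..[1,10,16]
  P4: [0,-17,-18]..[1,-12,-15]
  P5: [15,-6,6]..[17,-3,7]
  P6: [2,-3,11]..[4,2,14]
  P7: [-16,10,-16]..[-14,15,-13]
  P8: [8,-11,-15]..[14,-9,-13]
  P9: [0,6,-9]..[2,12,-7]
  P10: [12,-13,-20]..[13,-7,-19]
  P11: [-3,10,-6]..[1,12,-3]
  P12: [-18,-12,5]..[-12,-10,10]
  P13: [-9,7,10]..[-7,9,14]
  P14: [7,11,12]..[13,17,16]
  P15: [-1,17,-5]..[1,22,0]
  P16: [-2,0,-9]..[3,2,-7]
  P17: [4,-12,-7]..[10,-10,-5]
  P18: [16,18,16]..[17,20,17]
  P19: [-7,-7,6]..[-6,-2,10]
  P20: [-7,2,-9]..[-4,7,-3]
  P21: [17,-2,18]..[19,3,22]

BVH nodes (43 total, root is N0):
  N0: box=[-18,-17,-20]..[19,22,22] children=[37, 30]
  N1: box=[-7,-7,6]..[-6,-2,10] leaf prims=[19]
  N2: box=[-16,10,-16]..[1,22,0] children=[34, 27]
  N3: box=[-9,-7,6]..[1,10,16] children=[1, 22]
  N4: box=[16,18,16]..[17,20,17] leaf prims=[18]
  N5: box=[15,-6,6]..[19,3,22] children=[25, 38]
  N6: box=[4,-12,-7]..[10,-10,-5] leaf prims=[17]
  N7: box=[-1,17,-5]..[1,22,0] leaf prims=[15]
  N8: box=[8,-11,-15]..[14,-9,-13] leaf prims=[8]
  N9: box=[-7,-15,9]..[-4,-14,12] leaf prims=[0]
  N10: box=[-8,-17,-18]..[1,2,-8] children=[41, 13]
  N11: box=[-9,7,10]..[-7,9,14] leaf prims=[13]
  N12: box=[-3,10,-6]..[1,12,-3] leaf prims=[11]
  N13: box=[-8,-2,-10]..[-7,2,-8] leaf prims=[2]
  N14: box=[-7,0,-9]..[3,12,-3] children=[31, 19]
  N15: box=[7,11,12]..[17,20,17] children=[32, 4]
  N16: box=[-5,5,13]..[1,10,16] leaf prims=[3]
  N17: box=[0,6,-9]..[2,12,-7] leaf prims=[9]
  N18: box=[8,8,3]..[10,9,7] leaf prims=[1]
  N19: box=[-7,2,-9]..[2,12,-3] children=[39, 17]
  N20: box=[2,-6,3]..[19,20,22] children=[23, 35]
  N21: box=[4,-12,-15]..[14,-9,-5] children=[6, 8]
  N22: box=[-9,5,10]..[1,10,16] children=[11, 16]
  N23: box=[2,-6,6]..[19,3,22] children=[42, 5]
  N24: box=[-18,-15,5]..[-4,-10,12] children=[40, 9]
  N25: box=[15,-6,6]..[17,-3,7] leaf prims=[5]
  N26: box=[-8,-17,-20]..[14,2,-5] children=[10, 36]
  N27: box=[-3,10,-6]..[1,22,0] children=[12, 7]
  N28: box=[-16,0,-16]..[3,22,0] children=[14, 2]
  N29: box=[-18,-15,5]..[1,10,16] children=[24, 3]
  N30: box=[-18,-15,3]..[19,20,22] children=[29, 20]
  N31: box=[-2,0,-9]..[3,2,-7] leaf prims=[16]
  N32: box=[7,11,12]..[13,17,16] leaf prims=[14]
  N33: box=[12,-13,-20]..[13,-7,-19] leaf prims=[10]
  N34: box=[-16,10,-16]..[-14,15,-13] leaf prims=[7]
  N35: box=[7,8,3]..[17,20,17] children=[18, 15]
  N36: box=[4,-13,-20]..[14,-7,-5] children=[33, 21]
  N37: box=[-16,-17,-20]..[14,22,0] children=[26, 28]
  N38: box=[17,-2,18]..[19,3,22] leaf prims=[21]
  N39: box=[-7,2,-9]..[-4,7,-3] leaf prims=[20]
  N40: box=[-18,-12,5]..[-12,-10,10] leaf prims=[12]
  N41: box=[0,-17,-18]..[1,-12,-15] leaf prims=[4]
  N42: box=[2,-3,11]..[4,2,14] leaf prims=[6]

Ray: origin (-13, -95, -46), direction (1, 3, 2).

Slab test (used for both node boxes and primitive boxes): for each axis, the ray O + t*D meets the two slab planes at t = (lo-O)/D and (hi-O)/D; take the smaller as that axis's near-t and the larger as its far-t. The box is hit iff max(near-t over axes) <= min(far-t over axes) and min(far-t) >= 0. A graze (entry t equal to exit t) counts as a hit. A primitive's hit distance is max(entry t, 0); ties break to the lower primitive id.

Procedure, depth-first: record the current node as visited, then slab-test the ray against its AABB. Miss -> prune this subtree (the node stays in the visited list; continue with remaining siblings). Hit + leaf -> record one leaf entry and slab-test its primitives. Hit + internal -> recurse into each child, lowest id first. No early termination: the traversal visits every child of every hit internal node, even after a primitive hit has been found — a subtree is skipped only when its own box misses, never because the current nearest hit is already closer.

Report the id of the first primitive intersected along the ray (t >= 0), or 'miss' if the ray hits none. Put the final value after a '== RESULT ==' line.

Traverse from the root:
N0 x:[-5,32] y:[26,39] z:[13,34] -> hit [26,32], descend [30, 37]
  N30 x:[-5,32] y:[80/3,115/3] z:[49/2,34] -> hit [80/3,32], descend [20, 29]
    N20 x:[15,32] y:[89/3,115/3] z:[49/2,34] -> hit [89/3,32], descend [23, 35]
      N23 x:[15,32] y:[89/3,98/3] z:[26,34] -> hit [89/3,32], descend [5, 42]
        N5 x:[28,32] y:[89/3,98/3] z:[26,34] -> hit [89/3,32], descend [25, 38]
          N25 x:[28,30] y:[89/3,92/3] z:[26,53/2] -> miss, prune
          N38 x:[30,32] y:[31,98/3] z:[32,34] -> hit [32,32] leaf, test {P21@t=32}
        N42 x:[15,17] y:[92/3,97/3] z:[57/2,30] -> miss, prune
      N35 x:[20,30] y:[103/3,115/3] z:[49/2,63/2] -> miss, prune
    N29 x:[-5,14] y:[80/3,35] z:[51/2,31] -> miss, prune
  N37 x:[-3,27] y:[26,39] z:[13,23] -> miss, prune

Summary -> nodes [0, 30, 20, 23, 5, 25, 38, 42, 35, 29, 37]; box-tests=11; leaf-entries=1; first=P21

== RESULT ==
21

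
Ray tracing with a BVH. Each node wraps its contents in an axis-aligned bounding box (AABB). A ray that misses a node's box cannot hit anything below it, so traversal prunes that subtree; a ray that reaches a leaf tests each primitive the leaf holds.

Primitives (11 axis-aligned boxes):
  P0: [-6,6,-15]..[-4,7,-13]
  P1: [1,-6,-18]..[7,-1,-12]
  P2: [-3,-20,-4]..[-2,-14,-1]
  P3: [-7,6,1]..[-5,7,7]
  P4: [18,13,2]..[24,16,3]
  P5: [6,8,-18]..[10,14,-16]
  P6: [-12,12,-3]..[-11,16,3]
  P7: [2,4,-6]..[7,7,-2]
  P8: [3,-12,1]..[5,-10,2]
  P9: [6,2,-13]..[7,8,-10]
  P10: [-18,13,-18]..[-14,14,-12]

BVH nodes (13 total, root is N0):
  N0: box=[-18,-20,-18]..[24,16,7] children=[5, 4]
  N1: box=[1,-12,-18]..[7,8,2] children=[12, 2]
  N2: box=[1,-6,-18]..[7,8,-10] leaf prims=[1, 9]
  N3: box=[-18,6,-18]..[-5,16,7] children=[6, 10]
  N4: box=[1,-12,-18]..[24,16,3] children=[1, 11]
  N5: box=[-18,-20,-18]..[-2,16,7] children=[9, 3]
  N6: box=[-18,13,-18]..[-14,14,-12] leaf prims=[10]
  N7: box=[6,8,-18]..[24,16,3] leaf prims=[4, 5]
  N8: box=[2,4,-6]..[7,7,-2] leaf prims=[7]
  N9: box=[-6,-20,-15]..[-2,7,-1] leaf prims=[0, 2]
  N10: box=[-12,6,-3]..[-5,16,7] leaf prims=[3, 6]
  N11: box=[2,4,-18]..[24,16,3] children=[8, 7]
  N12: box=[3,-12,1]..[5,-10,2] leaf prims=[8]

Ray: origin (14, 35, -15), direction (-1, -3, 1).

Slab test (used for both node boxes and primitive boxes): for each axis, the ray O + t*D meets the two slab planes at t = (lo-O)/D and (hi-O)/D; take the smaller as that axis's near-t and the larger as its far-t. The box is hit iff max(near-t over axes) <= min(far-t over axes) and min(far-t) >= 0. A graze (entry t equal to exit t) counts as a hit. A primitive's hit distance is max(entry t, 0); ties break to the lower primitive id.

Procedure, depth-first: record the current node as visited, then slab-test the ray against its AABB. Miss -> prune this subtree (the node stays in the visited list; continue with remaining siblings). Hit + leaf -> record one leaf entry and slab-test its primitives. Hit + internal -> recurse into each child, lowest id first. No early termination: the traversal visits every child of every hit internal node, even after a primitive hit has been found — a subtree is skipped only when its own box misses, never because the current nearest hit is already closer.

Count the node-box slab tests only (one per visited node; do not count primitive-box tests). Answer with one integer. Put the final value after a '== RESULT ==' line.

Trace the traversal:
N0 x:[-10,32] y:[19/3,55/3] z:[-3,22] -> hit [19/3,55/3], descend [4, 5]
  N4 x:[-10,13] y:[19/3,47/3] z:[-3,18] -> hit [19/3,13], descend [1, 11]
    N1 x:[7,13] y:[9,47/3] z:[-3,17] -> hit [9,13], descend [2, 12]
      N2 x:[7,13] y:[9,41/3] z:[-3,5] -> miss, prune
      N12 x:[9,11] y:[15,47/3] z:[16,17] -> miss, prune
    N11 x:[-10,12] y:[19/3,31/3] z:[-3,18] -> hit [19/3,31/3], descend [7, 8]
      N7 x:[-10,8] y:[19/3,9] z:[-3,18] -> hit [19/3,8] leaf, test {P4(miss), P5(miss)}
      N8 x:[7,12] y:[28/3,31/3] z:[9,13] -> hit [28/3,31/3] leaf, test {P7@t=28/3}
  N5 x:[16,32] y:[19/3,55/3] z:[-3,22] -> hit [16,55/3], descend [3, 9]
    N3 x:[19,32] y:[19/3,29/3] z:[-3,22] -> miss, prune
    N9 x:[16,20] y:[28/3,55/3] z:[0,14] -> miss, prune

order=[0, 4, 1, 2, 12, 11, 7, 8, 5, 3, 9]  |boxes|=11  |leaves|=2  hit=P7

== RESULT ==
11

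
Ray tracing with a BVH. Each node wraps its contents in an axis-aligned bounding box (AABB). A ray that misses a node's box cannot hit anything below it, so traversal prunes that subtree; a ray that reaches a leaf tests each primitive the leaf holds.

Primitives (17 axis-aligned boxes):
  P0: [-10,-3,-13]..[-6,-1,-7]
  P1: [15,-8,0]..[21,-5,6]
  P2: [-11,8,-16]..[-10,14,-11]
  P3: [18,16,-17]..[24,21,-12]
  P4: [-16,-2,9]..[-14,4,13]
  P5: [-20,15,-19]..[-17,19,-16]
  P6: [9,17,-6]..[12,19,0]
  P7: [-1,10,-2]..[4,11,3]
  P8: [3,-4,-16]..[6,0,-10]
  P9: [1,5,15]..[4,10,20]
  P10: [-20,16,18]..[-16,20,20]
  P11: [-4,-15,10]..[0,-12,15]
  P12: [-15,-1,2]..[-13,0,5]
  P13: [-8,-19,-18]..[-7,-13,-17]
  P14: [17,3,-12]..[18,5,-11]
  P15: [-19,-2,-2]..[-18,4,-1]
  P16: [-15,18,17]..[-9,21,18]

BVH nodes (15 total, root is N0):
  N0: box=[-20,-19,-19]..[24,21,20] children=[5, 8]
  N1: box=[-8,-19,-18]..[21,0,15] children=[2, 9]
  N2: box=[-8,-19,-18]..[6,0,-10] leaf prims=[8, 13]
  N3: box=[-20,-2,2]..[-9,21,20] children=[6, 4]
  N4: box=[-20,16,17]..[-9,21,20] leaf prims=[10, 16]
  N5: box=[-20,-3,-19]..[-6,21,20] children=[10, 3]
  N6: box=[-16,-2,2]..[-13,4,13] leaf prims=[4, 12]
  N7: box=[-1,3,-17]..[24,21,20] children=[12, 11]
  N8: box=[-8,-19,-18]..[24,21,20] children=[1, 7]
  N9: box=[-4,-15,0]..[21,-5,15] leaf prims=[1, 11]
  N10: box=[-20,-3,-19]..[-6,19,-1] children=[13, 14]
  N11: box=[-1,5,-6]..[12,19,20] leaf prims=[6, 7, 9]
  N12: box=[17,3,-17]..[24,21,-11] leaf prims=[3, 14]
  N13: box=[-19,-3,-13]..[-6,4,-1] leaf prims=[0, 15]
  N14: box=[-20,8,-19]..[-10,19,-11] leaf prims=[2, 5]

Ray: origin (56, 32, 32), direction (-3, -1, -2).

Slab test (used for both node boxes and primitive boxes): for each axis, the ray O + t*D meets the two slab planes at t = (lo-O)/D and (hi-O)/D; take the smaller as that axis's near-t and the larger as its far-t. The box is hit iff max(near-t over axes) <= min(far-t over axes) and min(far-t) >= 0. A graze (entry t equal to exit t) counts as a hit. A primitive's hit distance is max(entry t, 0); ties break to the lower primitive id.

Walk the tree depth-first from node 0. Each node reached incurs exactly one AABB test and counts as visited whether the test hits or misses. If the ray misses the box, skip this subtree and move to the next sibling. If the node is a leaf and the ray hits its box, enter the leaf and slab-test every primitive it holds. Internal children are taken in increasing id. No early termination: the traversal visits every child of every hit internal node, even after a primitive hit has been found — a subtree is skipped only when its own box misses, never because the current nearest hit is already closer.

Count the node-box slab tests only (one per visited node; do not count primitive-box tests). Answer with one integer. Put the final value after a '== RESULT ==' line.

Traverse from the root:
N0 x:[32/3,76/3] y:[11,51] z:[6,51/2] -> hit [11,76/3], descend [5, 8]
  N5 x:[62/3,76/3] y:[11,35] z:[6,51/2] -> hit [62/3,76/3], descend [3, 10]
    N3 x:[65/3,76/3] y:[11,34] z:[6,15] -> miss, prune
    N10 x:[62/3,76/3] y:[13,35] z:[33/2,51/2] -> hit [62/3,76/3], descend [13, 14]
      N13 x:[62/3,25] y:[28,35] z:[33/2,45/2] -> miss, prune
      N14 x:[22,76/3] y:[13,24] z:[43/2,51/2] -> hit [22,24] leaf, test {P2@t=22, P5(miss)}
  N8 x:[32/3,64/3] y:[11,51] z:[6,25] -> hit [11,64/3], descend [1, 7]
    N1 x:[35/3,64/3] y:[32,51] z:[17/2,25] -> miss, prune
    N7 x:[32/3,19] y:[11,29] z:[6,49/2] -> hit [11,19], descend [11, 12]
      N11 x:[44/3,19] y:[13,27] z:[6,19] -> hit [44/3,19] leaf, test {P6(miss), P7(miss), P9(miss)}
      N12 x:[32/3,13] y:[11,29] z:[43/2,49/2] -> miss, prune

Visited [0, 5, 3, 10, 13, 14, 8, 1, 7, 11, 12]. Tests: 11 box, 2 leaf. Nearest: P2.

== RESULT ==
11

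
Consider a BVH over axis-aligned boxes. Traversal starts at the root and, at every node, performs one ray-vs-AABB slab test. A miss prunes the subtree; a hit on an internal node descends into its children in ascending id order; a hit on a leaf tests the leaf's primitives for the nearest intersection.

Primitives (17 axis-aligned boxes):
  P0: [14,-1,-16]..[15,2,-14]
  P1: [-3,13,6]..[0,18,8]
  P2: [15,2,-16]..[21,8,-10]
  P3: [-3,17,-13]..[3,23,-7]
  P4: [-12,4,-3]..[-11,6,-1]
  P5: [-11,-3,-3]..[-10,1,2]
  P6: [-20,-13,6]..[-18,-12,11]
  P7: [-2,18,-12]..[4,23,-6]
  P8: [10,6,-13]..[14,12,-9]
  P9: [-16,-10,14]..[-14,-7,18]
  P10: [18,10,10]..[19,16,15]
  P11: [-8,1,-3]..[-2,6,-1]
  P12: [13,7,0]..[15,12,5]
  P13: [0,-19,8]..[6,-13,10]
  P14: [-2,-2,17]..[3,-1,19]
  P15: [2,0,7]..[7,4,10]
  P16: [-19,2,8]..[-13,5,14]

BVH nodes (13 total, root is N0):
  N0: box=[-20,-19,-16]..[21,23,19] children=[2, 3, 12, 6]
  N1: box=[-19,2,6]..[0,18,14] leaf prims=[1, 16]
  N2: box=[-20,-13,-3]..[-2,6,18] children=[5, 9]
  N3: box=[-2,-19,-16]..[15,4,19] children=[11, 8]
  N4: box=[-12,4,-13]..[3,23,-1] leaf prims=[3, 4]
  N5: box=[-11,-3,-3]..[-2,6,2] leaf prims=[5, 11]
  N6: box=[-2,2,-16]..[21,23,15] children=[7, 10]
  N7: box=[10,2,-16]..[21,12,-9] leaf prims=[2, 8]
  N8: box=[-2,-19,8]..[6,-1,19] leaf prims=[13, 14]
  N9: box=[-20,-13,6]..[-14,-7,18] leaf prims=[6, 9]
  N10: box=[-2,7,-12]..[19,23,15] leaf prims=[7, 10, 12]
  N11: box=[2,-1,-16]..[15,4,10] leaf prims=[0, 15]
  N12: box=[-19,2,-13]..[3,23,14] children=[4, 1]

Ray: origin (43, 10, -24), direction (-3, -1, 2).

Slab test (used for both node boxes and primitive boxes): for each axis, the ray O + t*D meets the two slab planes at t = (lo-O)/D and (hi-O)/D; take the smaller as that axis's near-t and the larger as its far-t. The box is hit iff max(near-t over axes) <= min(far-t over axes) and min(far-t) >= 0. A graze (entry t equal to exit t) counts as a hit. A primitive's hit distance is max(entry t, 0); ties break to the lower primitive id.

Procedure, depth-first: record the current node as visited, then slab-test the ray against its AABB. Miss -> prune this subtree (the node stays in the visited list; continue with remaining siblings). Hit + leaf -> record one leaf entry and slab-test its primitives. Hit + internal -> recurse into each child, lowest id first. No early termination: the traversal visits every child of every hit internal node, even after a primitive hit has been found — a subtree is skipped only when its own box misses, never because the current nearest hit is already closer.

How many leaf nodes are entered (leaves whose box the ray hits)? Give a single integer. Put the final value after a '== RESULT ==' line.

Traverse from the root:
N0 x:[22/3,21] y:[-13,29] z:[4,43/2] -> hit [22/3,21], descend [2, 3, 6, 12]
  N2 x:[15,21] y:[4,23] z:[21/2,21] -> hit [15,21], descend [5, 9]
    N5 x:[15,18] y:[4,13] z:[21/2,13] -> miss, prune
    N9 x:[19,21] y:[17,23] z:[15,21] -> hit [19,21] leaf, test {P6(miss), P9@t=19}
  N3 x:[28/3,15] y:[6,29] z:[4,43/2] -> hit [28/3,15], descend [8, 11]
    N8 x:[37/3,15] y:[11,29] z:[16,43/2] -> miss, prune
    N11 x:[28/3,41/3] y:[6,11] z:[4,17] -> hit [28/3,11] leaf, test {P0(miss), P15(miss)}
  N6 x:[22/3,15] y:[-13,8] z:[4,39/2] -> hit [22/3,8], descend [7, 10]
    N7 x:[22/3,11] y:[-2,8] z:[4,15/2] -> hit [22/3,15/2] leaf, test {P2(miss), P8(miss)}
    N10 x:[8,15] y:[-13,3] z:[6,39/2] -> miss, prune
  N12 x:[40/3,62/3] y:[-13,8] z:[11/2,19] -> miss, prune

11 AABB tests over nodes [0, 2, 5, 9, 3, 8, 11, 6, 7, 10, 12]; 3 leaves entered; closest P9.

== RESULT ==
3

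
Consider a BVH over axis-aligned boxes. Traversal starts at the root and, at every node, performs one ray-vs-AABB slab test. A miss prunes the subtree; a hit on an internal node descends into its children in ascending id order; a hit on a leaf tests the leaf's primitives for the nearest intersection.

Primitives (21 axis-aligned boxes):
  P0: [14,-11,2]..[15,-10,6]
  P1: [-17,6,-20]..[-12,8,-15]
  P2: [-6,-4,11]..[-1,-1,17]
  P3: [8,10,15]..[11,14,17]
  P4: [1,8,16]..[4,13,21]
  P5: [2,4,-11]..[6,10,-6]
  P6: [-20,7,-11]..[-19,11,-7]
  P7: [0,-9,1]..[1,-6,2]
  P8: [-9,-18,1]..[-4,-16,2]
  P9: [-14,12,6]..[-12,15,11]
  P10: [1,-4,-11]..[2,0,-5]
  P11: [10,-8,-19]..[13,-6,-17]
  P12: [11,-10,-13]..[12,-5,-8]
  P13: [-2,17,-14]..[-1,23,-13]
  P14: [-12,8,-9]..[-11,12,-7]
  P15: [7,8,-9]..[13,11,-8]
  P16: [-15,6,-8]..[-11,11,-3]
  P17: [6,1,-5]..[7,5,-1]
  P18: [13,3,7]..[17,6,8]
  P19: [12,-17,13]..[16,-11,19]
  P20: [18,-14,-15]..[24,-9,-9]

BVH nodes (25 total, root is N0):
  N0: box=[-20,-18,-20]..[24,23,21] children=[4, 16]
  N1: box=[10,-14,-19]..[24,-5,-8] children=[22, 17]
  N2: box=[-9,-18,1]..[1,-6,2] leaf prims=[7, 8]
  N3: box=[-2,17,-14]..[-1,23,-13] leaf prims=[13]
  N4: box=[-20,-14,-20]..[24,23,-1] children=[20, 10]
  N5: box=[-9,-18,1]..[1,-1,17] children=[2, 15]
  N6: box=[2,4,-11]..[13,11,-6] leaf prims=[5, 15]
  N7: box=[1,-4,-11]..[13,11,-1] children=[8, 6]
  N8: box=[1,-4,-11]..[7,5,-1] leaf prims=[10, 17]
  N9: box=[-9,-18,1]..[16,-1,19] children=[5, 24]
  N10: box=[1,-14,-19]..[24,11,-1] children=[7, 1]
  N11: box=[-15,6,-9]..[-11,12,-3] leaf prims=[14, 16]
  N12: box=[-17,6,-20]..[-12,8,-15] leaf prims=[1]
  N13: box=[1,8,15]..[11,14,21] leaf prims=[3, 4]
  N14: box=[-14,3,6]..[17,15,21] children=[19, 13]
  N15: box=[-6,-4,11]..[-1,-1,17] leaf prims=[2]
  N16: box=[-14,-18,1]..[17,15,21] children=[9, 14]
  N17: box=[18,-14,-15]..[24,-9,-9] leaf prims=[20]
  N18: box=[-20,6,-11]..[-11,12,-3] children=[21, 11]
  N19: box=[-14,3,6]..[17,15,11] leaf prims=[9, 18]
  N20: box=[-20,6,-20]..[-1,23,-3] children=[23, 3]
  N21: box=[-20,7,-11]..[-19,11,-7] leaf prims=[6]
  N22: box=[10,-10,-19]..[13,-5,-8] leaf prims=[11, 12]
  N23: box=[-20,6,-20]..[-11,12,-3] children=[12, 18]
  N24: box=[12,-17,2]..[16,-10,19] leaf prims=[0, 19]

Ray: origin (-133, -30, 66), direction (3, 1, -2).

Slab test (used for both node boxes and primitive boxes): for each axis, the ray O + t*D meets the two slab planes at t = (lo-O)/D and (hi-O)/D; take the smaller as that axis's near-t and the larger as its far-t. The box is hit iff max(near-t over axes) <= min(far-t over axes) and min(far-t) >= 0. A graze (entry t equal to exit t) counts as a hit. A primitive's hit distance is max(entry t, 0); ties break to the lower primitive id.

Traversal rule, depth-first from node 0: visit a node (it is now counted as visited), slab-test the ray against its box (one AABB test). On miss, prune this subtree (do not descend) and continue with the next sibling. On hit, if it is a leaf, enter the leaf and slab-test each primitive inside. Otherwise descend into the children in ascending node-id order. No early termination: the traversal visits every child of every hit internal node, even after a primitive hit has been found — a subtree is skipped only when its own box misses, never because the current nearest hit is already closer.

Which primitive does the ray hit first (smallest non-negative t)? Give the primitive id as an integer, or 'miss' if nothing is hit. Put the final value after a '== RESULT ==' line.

Walk:
N0 x:[113/3,157/3] y:[12,53] z:[45/2,43] -> hit [113/3,43], descend [4, 16]
  N4 x:[113/3,157/3] y:[16,53] z:[67/2,43] -> hit [113/3,43], descend [10, 20]
    N10 x:[134/3,157/3] y:[16,41] z:[67/2,85/2] -> miss, prune
    N20 x:[113/3,44] y:[36,53] z:[69/2,43] -> hit [113/3,43], descend [3, 23]
      N3 x:[131/3,44] y:[47,53] z:[79/2,40] -> miss, prune
      N23 x:[113/3,122/3] y:[36,42] z:[69/2,43] -> hit [113/3,122/3], descend [12, 18]
        N12 x:[116/3,121/3] y:[36,38] z:[81/2,43] -> miss, prune
        N18 x:[113/3,122/3] y:[36,42] z:[69/2,77/2] -> hit [113/3,77/2], descend [11, 21]
          N11 x:[118/3,122/3] y:[36,42] z:[69/2,75/2] -> miss, prune
          N21 x:[113/3,38] y:[37,41] z:[73/2,77/2] -> hit [113/3,38] leaf, test {P6@t=113/3}
  N16 x:[119/3,50] y:[12,45] z:[45/2,65/2] -> miss, prune

11 AABB tests over nodes [0, 4, 10, 20, 3, 23, 12, 18, 11, 21, 16]; 1 leaf entered; closest P6.

== RESULT ==
6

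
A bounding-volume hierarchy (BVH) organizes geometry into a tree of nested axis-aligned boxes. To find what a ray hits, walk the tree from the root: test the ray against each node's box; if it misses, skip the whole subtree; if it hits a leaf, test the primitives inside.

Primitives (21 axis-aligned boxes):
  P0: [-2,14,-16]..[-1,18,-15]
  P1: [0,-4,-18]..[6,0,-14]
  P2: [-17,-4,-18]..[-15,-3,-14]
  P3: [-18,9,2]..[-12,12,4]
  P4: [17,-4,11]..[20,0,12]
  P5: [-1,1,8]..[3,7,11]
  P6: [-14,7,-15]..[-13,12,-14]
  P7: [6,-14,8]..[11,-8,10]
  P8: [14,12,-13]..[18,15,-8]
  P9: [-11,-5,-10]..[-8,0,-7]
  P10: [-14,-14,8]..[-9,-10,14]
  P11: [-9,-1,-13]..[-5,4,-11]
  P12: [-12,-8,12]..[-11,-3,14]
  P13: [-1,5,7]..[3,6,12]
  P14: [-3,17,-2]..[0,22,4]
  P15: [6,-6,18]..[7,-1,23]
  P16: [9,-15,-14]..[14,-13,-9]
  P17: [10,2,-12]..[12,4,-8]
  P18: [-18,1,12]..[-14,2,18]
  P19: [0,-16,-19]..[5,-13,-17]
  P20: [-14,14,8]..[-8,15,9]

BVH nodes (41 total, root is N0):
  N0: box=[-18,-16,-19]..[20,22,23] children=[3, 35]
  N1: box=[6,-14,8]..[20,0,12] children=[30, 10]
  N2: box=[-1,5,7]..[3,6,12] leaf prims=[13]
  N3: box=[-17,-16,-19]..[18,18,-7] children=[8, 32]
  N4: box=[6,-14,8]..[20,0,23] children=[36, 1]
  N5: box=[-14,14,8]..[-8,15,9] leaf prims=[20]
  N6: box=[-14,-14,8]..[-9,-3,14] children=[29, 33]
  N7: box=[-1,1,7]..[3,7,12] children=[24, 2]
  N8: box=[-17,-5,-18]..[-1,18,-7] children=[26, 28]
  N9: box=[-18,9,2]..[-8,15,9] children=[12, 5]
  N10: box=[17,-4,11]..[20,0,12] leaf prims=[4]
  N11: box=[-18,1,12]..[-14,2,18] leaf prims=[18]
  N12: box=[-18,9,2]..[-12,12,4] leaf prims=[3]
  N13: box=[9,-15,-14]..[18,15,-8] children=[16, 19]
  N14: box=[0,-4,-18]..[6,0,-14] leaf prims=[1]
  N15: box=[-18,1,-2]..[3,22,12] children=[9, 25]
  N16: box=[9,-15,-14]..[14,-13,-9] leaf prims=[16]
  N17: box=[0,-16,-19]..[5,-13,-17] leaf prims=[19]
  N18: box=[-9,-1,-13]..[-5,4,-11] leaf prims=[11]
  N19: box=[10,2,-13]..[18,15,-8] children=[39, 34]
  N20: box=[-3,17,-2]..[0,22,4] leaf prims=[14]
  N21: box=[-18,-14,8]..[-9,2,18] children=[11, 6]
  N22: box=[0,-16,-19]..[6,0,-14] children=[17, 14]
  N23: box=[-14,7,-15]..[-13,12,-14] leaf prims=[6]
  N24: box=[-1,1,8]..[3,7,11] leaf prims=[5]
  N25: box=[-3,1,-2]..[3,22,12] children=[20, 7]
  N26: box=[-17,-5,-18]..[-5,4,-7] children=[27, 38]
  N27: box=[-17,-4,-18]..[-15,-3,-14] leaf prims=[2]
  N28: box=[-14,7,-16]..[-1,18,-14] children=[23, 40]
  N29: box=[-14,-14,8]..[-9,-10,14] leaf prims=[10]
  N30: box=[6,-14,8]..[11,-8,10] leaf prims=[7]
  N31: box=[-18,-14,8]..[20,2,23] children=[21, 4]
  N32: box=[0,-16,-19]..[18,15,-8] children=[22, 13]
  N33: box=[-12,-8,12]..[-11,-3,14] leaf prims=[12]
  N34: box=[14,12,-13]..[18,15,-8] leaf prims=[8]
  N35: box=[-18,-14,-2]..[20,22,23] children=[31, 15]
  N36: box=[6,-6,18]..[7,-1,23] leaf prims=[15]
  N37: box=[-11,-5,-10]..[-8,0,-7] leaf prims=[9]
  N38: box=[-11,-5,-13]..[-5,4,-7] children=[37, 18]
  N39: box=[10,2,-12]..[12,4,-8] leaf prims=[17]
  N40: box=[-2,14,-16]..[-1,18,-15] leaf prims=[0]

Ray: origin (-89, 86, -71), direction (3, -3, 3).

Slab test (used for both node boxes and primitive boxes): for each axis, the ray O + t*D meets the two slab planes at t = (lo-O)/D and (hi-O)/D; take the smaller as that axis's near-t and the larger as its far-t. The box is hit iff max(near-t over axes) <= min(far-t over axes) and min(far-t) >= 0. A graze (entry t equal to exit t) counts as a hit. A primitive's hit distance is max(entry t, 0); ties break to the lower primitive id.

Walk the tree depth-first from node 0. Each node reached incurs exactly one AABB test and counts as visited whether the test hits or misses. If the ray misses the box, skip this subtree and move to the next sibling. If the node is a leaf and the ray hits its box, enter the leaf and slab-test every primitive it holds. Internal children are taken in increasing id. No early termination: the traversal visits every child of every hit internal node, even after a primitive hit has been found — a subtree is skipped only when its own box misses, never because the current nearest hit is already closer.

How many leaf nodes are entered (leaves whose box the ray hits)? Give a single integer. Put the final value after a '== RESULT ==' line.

Trace the traversal:
N0 x:[71/3,109/3] y:[64/3,34] z:[52/3,94/3] -> hit [71/3,94/3], descend [3, 35]
  N3 x:[24,107/3] y:[68/3,34] z:[52/3,64/3] -> miss, prune
  N35 x:[71/3,109/3] y:[64/3,100/3] z:[23,94/3] -> hit [71/3,94/3], descend [15, 31]
    N15 x:[71/3,92/3] y:[64/3,85/3] z:[23,83/3] -> hit [71/3,83/3], descend [9, 25]
      N9 x:[71/3,27] y:[71/3,77/3] z:[73/3,80/3] -> hit [73/3,77/3], descend [5, 12]
        N5 x:[25,27] y:[71/3,24] z:[79/3,80/3] -> miss, prune
        N12 x:[71/3,77/3] y:[74/3,77/3] z:[73/3,25] -> hit [74/3,25] leaf, test {P3@t=74/3}
      N25 x:[86/3,92/3] y:[64/3,85/3] z:[23,83/3] -> miss, prune
    N31 x:[71/3,109/3] y:[28,100/3] z:[79/3,94/3] -> hit [28,94/3], descend [4, 21]
      N4 x:[95/3,109/3] y:[86/3,100/3] z:[79/3,94/3] -> miss, prune
      N21 x:[71/3,80/3] y:[28,100/3] z:[79/3,89/3] -> miss, prune

11 AABB tests over nodes [0, 3, 35, 15, 9, 5, 12, 25, 31, 4, 21]; 1 leaf entered; closest P3.

== RESULT ==
1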